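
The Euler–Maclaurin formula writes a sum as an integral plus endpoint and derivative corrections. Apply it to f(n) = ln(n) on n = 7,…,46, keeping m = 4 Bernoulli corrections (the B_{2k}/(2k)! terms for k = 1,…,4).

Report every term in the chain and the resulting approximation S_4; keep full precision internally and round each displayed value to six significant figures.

S_4 ≈ 126.373

The integral term ∫_7^46 ln(x) dx = 123.496.
Endpoint term: (f(7) + f(46))/2 = (1.94591 + 3.82864)/2 = 2.88728.
So far: 126.383.
Correction k=1: B_{2}/2! · (f^{(1)}(46) − f^{(1)}(7)) = 1/12 · (0.0217391 − 0.142857) = -0.0100932.
Partial sum through k=1: 126.373.
Correction k=2: B_{4}/4! · (f^{(3)}(46) − f^{(3)}(7)) = −1/720 · (2.05474e-05 − 0.00583090) = 8.06994e-06.
Partial sum through k=2: 126.373.
Correction k=3: B_{6}/6! · (f^{(5)}(46) − f^{(5)}(7)) = 1/30240 · (1.16526e-07 − 0.00142798) = -4.72176e-08.
Partial sum through k=3: 126.373.
Correction k=4: B_{8}/8! · (f^{(7)}(46) − f^{(7)}(7)) = −1/1209600 · (1.65207e-09 − 0.000874271) = 7.22776e-10.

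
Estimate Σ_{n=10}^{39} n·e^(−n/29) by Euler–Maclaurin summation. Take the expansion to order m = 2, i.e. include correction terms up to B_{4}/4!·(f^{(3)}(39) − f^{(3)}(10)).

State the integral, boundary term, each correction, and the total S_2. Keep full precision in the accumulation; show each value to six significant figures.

S_2 ≈ 295.839

The integral term ∫_10^39 x·e^(−x/29) dx = 287.262.
½[f(10) + f(39)] = ½[7.08342 + 10.1628] = 8.62311.
Running total after boundary: 295.886.
Correction k=1: B_{2}/2! · (f^{(1)}(39) − f^{(1)}(10)) = 1/12 · (-0.0898568 − 0.464086) = -0.0461619.
Partial sum through k=1: 295.839.
Correction k=2: B_{4}/4! · (f^{(3)}(39) − f^{(3)}(10)) = −1/720 · (0.000512857 − 0.00223635) = 2.39374e-06.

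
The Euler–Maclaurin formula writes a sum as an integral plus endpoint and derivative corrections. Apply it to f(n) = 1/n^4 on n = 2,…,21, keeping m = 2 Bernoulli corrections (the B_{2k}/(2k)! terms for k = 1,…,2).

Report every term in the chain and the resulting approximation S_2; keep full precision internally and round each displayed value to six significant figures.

S_2 ≈ 0.0819977

Integral: ∫_2^21 1/x^4 dx = 0.0416307.
½[f(2) + f(21)] = ½[0.0625000 + 5.14189e-06] = 0.0312526.
Running total after boundary: 0.0728832.
Order-1 term: 1/12 · (-9.79408e-07 − (-0.125000)) = 0.0104166.
Partial sum through k=1: 0.0832998.
Order-2 term: −1/720 · (-6.66264e-08 − (-0.937500)) = -0.00130208.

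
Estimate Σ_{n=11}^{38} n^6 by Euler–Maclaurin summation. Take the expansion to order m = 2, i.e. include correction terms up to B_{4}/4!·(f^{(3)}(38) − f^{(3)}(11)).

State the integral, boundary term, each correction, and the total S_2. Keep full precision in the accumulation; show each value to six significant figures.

∫_11^38 x^6 dx evaluates to 1.63423e+10.
Boundary: ½(f(11) + f(38)) = ½(1.77156e+06 + 3.01094e+09) = 1.50635e+09.
Integral + boundary = 1.78487e+10.
k=1: B_{2}/(2)! × [f^{(1)}(38) − f^{(1)}(11)] = 1/12 × (4.75411e+08 − 966306) = 3.95371e+07.
After k=1: 1.78882e+10.
k=2: B_{4}/(4)! × [f^{(3)}(38) − f^{(3)}(11)] = −1/720 × (6.58464e+06 − 159720) = -8923.50.

S_2 ≈ 1.78882e+10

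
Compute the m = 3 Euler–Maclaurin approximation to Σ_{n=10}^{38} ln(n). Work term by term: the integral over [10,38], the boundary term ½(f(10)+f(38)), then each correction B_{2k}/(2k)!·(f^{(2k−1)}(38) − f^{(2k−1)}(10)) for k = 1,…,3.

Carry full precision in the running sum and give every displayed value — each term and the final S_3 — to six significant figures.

The integral term ∫_10^38 ln(x) dx = 87.2024.
½[f(10) + f(38)] = ½[2.30259 + 3.63759] = 2.97009.
Integral + boundary = 90.1725.
Correction k=1: B_{2}/2! · (f^{(1)}(38) − f^{(1)}(10)) = 1/12 · (0.0263158 − 0.100000) = -0.00614035.
After k=1: 90.1664.
Correction k=2: B_{4}/4! · (f^{(3)}(38) − f^{(3)}(10)) = −1/720 · (3.64485e-05 − 0.00200000) = 2.72715e-06.
After k=2: 90.1664.
Correction k=3: B_{6}/6! · (f^{(5)}(38) − f^{(5)}(10)) = 1/30240 · (3.02896e-07 − 0.000240000) = -7.92649e-09.

S_3 ≈ 90.1664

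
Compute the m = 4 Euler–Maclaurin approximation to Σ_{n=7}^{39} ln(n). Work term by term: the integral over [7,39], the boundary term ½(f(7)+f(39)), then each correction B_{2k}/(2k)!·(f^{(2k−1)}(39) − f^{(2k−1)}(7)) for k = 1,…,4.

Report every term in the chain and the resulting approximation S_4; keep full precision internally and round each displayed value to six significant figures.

Integral: ∫_7^39 ln(x) dx = 97.2575.
½[f(7) + f(39)] = ½[1.94591 + 3.66356] = 2.80474.
Integral + boundary = 100.062.
k=1: B_{2}/(2)! × [f^{(1)}(39) − f^{(1)}(7)] = 1/12 × (0.0256410 − 0.142857) = -0.00976801.
After k=1: 100.053.
k=2: B_{4}/(4)! × [f^{(3)}(39) − f^{(3)}(7)] = −1/720 × (3.37160e-05 − 0.00583090) = 8.05165e-06.
After k=2: 100.053.
k=3: B_{6}/(6)! × [f^{(5)}(39) − f^{(5)}(7)] = 1/30240 × (2.66004e-07 − 0.00142798) = -4.72126e-08.
After k=3: 100.053.
k=4: B_{8}/(8)! × [f^{(7)}(39) − f^{(7)}(7)] = −1/1209600 × (5.24663e-09 − 0.000874271) = 7.22773e-10.

S_4 ≈ 100.053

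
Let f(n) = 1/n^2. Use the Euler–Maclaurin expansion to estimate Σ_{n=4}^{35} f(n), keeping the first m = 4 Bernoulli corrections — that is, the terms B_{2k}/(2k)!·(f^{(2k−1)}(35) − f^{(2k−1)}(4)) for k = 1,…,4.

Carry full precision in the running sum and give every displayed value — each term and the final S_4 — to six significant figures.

S_4 ≈ 0.255656

The integral term ∫_4^35 1/x^2 dx = 0.221429.
½[f(4) + f(35)] = ½[0.0625000 + 0.000816327] = 0.0316582.
Running total after boundary: 0.253087.
Order-1 term: 1/12 · (-4.66472e-05 − (-0.0312500)) = 0.00260028.
After k=1: 0.255687.
Order-2 term: −1/720 · (-4.56952e-07 − (-0.0234375)) = -3.25514e-05.
After k=2: 0.255654.
Order-3 term: 1/30240 · (-1.11907e-08 − (-0.0439453)) = 1.45322e-06.
After k=3: 0.255656.
Order-4 term: −1/1209600 · (-5.11574e-10 − (-0.153809)) = -1.27157e-07.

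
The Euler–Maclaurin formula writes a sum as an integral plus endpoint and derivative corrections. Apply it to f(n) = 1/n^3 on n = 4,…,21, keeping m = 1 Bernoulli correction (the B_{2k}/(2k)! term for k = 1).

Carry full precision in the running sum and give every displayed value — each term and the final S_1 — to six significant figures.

S_1 ≈ 0.0389580

∫_4^21 1/x^3 dx evaluates to 0.0301162.
½[f(4) + f(21)] = ½[0.0156250 + 0.000107980] = 0.00786649.
So far: 0.0379827.
Correction k=1: B_{2}/2! · (f^{(1)}(21) − f^{(1)}(4)) = 1/12 · (-1.54257e-05 − (-0.0117188)) = 0.000975277.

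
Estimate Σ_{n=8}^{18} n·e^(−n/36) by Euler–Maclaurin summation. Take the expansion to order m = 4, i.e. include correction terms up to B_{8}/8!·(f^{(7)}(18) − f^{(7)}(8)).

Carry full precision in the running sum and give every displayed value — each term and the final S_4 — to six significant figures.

S_4 ≈ 97.9075

∫_8^18 x·e^(−x/36) dx evaluates to 89.2724.
½[f(8) + f(18)] = ½[6.40590 + 10.9176] = 8.66173.
Running total after boundary: 97.9342.
k=1: B_{2}/(2)! × [f^{(1)}(18) − f^{(1)}(8)] = 1/12 × (0.303265 − 0.622796) = -0.0266275.
Partial sum through k=1: 97.9075.
k=2: B_{4}/(4)! × [f^{(3)}(18) − f^{(3)}(8)] = −1/720 × (0.00117001 − 0.00171626) = 7.58685e-07.
Partial sum through k=2: 97.9075.
k=3: B_{6}/(6)! × [f^{(5)}(18) − f^{(5)}(8)] = 1/30240 × (1.62501e-06 − 2.27775e-06) = -2.15854e-11.
Partial sum through k=3: 97.9075.
k=4: B_{8}/(8)! × [f^{(7)}(18) − f^{(7)}(8)] = −1/1209600 × (1.81114e-09 − 2.49323e-09) = 5.63901e-16.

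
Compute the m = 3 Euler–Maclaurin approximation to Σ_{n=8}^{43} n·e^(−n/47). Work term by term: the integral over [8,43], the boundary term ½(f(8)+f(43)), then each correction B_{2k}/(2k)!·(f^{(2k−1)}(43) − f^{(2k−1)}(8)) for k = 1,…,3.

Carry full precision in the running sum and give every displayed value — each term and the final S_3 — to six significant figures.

S_3 ≈ 497.974

The integral term ∫_8^43 x·e^(−x/47) dx = 486.044.
Boundary: ½(f(8) + f(43)) = ½(6.74788 + 17.2240) = 11.9860.
Integral + boundary = 498.030.
k=1: B_{2}/(2)! × [f^{(1)}(43) − f^{(1)}(8)] = 1/12 × (0.0340901 − 0.699913) = -0.0554853.
Partial sum through k=1: 497.974.
k=2: B_{4}/(4)! × [f^{(3)}(43) − f^{(3)}(8)] = −1/720 × (0.000378094 − 0.00108053) = 9.75602e-07.
Partial sum through k=2: 497.974.
k=3: B_{6}/(6)! × [f^{(5)}(43) − f^{(5)}(8)] = 1/30240 × (3.35335e-07 − 8.34861e-07) = -1.65187e-11.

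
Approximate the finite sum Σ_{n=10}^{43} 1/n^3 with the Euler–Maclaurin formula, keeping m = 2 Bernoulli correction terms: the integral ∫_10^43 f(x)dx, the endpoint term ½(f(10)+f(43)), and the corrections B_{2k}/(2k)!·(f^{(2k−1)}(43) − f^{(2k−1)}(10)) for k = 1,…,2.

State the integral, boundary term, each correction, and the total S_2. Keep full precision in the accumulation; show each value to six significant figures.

The integral term ∫_10^43 1/x^3 dx = 0.00472958.
½[f(10) + f(43)] = ½[0.00100000 + 1.25775e-05] = 0.000506289.
Running total after boundary: 0.00523587.
Order-1 term: 1/12 · (-8.77501e-07 − (-0.000300000)) = 2.49269e-05.
Running total after k=1: 0.00526080.
Order-2 term: −1/720 · (-9.49162e-09 − (-6.00000e-05)) = -8.33202e-08.

S_2 ≈ 0.00526072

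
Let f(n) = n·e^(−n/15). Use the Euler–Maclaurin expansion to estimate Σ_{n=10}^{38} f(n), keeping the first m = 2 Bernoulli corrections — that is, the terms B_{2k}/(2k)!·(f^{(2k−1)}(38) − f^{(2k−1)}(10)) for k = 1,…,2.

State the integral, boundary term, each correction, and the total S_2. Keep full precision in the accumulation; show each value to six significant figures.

Integral: ∫_10^38 x·e^(−x/15) dx = 129.413.
Endpoint term: (f(10) + f(38))/2 = (5.13417 + 3.01697)/2 = 4.07557.
Integral + boundary = 133.489.
Order-1 term: 1/12 · (-0.121737 − 0.171139) = -0.0244064.
Running total after k=1: 133.464.
Order-2 term: −1/720 · (0.000164669 − 0.00532433) = 7.16619e-06.

S_2 ≈ 133.464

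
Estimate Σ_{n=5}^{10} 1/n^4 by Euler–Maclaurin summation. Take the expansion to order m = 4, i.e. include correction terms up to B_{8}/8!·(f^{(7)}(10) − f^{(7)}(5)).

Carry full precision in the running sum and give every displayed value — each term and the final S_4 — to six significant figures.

S_4 ≈ 0.00328465

∫_5^10 1/x^4 dx evaluates to 0.00233333.
½[f(5) + f(10)] = ½[0.00160000 + 0.000100000] = 0.000850000.
Running total after boundary: 0.00318333.
k=1: B_{2}/(2)! × [f^{(1)}(10) − f^{(1)}(5)] = 1/12 × (-4.00000e-05 − (-0.00128000)) = 0.000103333.
Running total after k=1: 0.00328667.
k=2: B_{4}/(4)! × [f^{(3)}(10) − f^{(3)}(5)] = −1/720 × (-1.20000e-05 − (-0.00153600)) = -2.11667e-06.
Running total after k=2: 0.00328455.
k=3: B_{6}/(6)! × [f^{(5)}(10) − f^{(5)}(5)] = 1/30240 × (-6.72000e-06 − (-0.00344064)) = 1.13556e-07.
Running total after k=3: 0.00328466.
k=4: B_{8}/(8)! × [f^{(7)}(10) − f^{(7)}(5)] = −1/1209600 × (-6.04800e-06 − (-0.0123863)) = -1.02350e-08.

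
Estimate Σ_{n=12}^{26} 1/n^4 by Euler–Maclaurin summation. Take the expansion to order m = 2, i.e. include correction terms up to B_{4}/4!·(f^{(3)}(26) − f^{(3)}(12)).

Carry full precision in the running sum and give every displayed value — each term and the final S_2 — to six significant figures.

S_2 ≈ 0.000200450

The integral term ∫_12^26 1/x^4 dx = 0.000173936.
½[f(12) + f(26)] = ½[4.82253e-05 + 2.18830e-06] = 2.52068e-05.
So far: 0.000199143.
k=1: B_{2}/(2)! × [f^{(1)}(26) − f^{(1)}(12)] = 1/12 × (-3.36661e-07 − (-1.60751e-05)) = 1.31154e-06.
Partial sum through k=1: 0.000200454.
k=2: B_{4}/(4)! × [f^{(3)}(26) − f^{(3)}(12)] = −1/720 × (-1.49406e-08 − (-3.34898e-06)) = -4.63061e-09.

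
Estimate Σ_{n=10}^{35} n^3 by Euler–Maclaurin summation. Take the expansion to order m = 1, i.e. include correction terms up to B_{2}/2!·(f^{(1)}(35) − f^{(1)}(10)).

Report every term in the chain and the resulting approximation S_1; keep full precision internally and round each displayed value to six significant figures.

S_1 ≈ 394875

∫_10^35 x^3 dx evaluates to 372656.
½[f(10) + f(35)] = ½[1000.00 + 42875.0] = 21937.5.
Running total after boundary: 394594.
Order-1 term: 1/12 · (3675.00 − 300.000) = 281.250.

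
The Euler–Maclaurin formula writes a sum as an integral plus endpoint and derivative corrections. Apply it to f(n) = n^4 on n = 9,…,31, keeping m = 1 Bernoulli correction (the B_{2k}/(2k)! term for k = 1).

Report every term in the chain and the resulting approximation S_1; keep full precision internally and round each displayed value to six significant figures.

The integral term ∫_9^31 x^4 dx = 5.71402e+06.
½[f(9) + f(31)] = ½[6561.00 + 923521] = 465041.
So far: 6.17906e+06.
k=1: B_{2}/(2)! × [f^{(1)}(31) − f^{(1)}(9)] = 1/12 × (119164 − 2916.00) = 9687.33.

S_1 ≈ 6.18875e+06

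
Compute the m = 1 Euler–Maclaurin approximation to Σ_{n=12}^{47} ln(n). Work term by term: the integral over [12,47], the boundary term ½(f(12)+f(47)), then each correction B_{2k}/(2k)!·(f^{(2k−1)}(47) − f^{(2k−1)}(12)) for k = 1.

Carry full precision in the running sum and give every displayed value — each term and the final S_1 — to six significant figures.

Integral: ∫_12^47 ln(x) dx = 116.138.
Endpoint term: (f(12) + f(47))/2 = (2.48491 + 3.85015)/2 = 3.16753.
Integral + boundary = 119.306.
k=1: B_{2}/(2)! × [f^{(1)}(47) − f^{(1)}(12)] = 1/12 × (0.0212766 − 0.0833333) = -0.00517139.

S_1 ≈ 119.300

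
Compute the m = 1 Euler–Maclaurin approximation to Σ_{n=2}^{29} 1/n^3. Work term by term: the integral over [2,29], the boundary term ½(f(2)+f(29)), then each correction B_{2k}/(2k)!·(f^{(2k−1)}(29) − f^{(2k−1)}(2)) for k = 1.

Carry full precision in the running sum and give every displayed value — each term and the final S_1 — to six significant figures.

S_1 ≈ 0.202551

Integral: ∫_2^29 1/x^3 dx = 0.124405.
Endpoint term: (f(2) + f(29))/2 = (0.125000 + 4.10021e-05)/2 = 0.0625205.
Running total after boundary: 0.186926.
Correction k=1: B_{2}/2! · (f^{(1)}(29) − f^{(1)}(2)) = 1/12 · (-4.24160e-06 − (-0.187500)) = 0.0156246.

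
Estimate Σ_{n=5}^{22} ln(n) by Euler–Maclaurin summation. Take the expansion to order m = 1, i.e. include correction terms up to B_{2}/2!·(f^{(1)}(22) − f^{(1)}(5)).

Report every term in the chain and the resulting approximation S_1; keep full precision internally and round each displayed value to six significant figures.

∫_5^22 ln(x) dx evaluates to 42.9557.
Boundary: ½(f(5) + f(22)) = ½(1.60944 + 3.09104) = 2.35024.
So far: 45.3060.
k=1: B_{2}/(2)! × [f^{(1)}(22) − f^{(1)}(5)] = 1/12 × (0.0454545 − 0.200000) = -0.0128788.

S_1 ≈ 45.2931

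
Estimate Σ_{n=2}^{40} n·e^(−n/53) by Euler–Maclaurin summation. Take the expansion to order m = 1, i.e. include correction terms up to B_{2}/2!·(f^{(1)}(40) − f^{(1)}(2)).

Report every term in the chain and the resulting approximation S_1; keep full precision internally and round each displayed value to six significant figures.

S_1 ≈ 500.010

∫_2^40 x·e^(−x/53) dx evaluates to 489.712.
Endpoint term: (f(2) + f(40))/2 = (1.92593 + 18.8057)/2 = 10.3658.
Running total after boundary: 500.077.
Correction k=1: B_{2}/2! · (f^{(1)}(40) − f^{(1)}(2)) = 1/12 · (0.115318 − 0.926629) = -0.0676092.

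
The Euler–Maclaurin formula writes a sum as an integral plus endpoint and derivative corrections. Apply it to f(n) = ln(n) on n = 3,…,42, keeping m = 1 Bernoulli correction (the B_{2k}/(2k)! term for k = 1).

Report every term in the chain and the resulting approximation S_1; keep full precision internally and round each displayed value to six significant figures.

Integral: ∫_3^42 ln(x) dx = 114.686.
Endpoint term: (f(3) + f(42))/2 = (1.09861 + 3.73767)/2 = 2.41814.
Integral + boundary = 117.104.
Order-1 term: 1/12 · (0.0238095 − 0.333333) = -0.0257937.

S_1 ≈ 117.079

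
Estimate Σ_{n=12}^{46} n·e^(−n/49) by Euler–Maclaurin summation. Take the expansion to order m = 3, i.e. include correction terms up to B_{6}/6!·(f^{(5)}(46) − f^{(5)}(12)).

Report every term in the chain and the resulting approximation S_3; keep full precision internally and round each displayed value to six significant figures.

The integral term ∫_12^46 x·e^(−x/49) dx = 519.142.
½[f(12) + f(46)] = ½[9.39341 + 17.9909] = 13.6922.
So far: 532.834.
Correction k=1: B_{2}/2! · (f^{(1)}(46) − f^{(1)}(12)) = 1/12 · (0.0239453 − 0.591082) = -0.0472614.
After k=1: 532.787.
Correction k=2: B_{4}/4! · (f^{(3)}(46) − f^{(3)}(12)) = −1/720 · (0.000335759 − 0.000898230) = 7.81210e-07.
After k=2: 532.787.
Correction k=3: B_{6}/6! · (f^{(5)}(46) − f^{(5)}(12)) = 1/30240 · (2.75529e-07 − 6.45681e-07) = -1.22405e-11.

S_3 ≈ 532.787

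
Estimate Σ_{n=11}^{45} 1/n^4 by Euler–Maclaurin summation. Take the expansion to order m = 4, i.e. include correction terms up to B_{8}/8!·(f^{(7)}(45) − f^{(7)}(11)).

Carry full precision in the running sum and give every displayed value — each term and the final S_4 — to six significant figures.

S_4 ≈ 0.000283112

Integral: ∫_11^45 1/x^4 dx = 0.000246780.
Endpoint term: (f(11) + f(45))/2 = (6.83013e-05 + 2.43865e-07)/2 = 3.42726e-05.
Running total after boundary: 0.000281053.
k=1: B_{2}/(2)! × [f^{(1)}(45) − f^{(1)}(11)] = 1/12 × (-2.16769e-08 − (-2.48369e-05)) = 2.06793e-06.
After k=1: 0.000283121.
k=2: B_{4}/(4)! × [f^{(3)}(45) − f^{(3)}(11)] = −1/720 × (-3.21139e-10 − (-6.15790e-06)) = -8.55219e-09.
After k=2: 0.000283112.
k=3: B_{6}/(6)! × [f^{(5)}(45) − f^{(5)}(11)] = 1/30240 × (-8.88089e-12 − (-2.84994e-06)) = 9.42436e-11.
After k=3: 0.000283112.
k=4: B_{8}/(8)! × [f^{(7)}(45) − f^{(7)}(11)] = −1/1209600 × (-3.94706e-13 − (-2.11979e-06)) = -1.75247e-12.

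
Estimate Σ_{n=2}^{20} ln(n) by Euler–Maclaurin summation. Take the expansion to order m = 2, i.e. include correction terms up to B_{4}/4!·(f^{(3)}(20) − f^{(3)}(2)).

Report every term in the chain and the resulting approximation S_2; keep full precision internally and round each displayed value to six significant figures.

S_2 ≈ 42.3356

Integral: ∫_2^20 ln(x) dx = 40.5284.
Boundary: ½(f(2) + f(20)) = ½(0.693147 + 2.99573) = 1.84444.
Running total after boundary: 42.3728.
k=1: B_{2}/(2)! × [f^{(1)}(20) − f^{(1)}(2)] = 1/12 × (0.0500000 − 0.500000) = -0.0375000.
Running total after k=1: 42.3353.
k=2: B_{4}/(4)! × [f^{(3)}(20) − f^{(3)}(2)] = −1/720 × (0.000250000 − 0.250000) = 0.000346875.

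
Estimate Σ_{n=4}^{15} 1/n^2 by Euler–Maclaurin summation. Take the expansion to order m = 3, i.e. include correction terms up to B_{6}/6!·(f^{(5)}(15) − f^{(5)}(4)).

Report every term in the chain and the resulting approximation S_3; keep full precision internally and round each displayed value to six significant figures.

∫_4^15 1/x^2 dx evaluates to 0.183333.
Boundary: ½(f(4) + f(15)) = ½(0.0625000 + 0.00444444) = 0.0334722.
Running total after boundary: 0.216806.
Order-1 term: 1/12 · (-0.000592593 − (-0.0312500)) = 0.00255478.
Running total after k=1: 0.219360.
Order-2 term: −1/720 · (-3.16049e-05 − (-0.0234375)) = -3.25082e-05.
Running total after k=2: 0.219328.
Order-3 term: 1/30240 · (-4.21399e-06 − (-0.0439453)) = 1.45308e-06.

S_3 ≈ 0.219329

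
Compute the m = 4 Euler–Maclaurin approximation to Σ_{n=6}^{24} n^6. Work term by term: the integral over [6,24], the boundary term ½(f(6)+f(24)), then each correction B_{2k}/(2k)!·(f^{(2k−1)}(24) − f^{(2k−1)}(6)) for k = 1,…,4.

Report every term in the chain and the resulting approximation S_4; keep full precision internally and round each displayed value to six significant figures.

The integral term ∫_6^24 x^6 dx = 6.55170e+08.
½[f(6) + f(24)] = ½[46656.0 + 1.91103e+08] = 9.55748e+07.
So far: 7.50745e+08.
k=1: B_{2}/(2)! × [f^{(1)}(24) − f^{(1)}(6)] = 1/12 × (4.77757e+07 − 46656.0) = 3.97742e+06.
After k=1: 7.54722e+08.
k=2: B_{4}/(4)! × [f^{(3)}(24) − f^{(3)}(6)] = −1/720 × (1.65888e+06 − 25920.0) = -2268.00.
After k=2: 7.54720e+08.
k=3: B_{6}/(6)! × [f^{(5)}(24) − f^{(5)}(6)] = 1/30240 × (17280.0 − 4320.00) = 0.428571.
After k=3: 7.54720e+08.
k=4: B_{8}/(8)! × [f^{(7)}(24) − f^{(7)}(6)] = −1/1209600 × (0.00000 − 0.00000) = 0.00000.

S_4 ≈ 7.54720e+08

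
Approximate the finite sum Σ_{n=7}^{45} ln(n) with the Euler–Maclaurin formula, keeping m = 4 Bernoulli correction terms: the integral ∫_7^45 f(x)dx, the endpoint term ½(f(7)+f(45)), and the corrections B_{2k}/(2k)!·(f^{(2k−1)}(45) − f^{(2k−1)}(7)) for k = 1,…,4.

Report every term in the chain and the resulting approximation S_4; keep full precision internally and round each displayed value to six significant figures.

∫_7^45 ln(x) dx evaluates to 119.678.
Endpoint term: (f(7) + f(45))/2 = (1.94591 + 3.80666)/2 = 2.87629.
So far: 122.555.
Correction k=1: B_{2}/2! · (f^{(1)}(45) − f^{(1)}(7)) = 1/12 · (0.0222222 − 0.142857) = -0.0100529.
After k=1: 122.545.
Correction k=2: B_{4}/4! · (f^{(3)}(45) − f^{(3)}(7)) = −1/720 · (2.19479e-05 − 0.00583090) = 8.06799e-06.
After k=2: 122.545.
Correction k=3: B_{6}/6! · (f^{(5)}(45) − f^{(5)}(7)) = 1/30240 · (1.30061e-07 − 0.00142798) = -4.72171e-08.
After k=3: 122.545.
Correction k=4: B_{8}/8! · (f^{(7)}(45) − f^{(7)}(7)) = −1/1209600 · (1.92684e-09 − 0.000874271) = 7.22776e-10.

S_4 ≈ 122.545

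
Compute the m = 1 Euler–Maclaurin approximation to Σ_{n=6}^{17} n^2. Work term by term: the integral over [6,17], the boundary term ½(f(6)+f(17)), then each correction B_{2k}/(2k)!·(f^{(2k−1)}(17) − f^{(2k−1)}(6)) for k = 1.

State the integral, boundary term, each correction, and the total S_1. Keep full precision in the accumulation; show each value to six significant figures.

The integral term ∫_6^17 x^2 dx = 1565.67.
Endpoint term: (f(6) + f(17))/2 = (36.0000 + 289.000)/2 = 162.500.
Running total after boundary: 1728.17.
Order-1 term: 1/12 · (34.0000 − 12.0000) = 1.83333.

S_1 ≈ 1730.00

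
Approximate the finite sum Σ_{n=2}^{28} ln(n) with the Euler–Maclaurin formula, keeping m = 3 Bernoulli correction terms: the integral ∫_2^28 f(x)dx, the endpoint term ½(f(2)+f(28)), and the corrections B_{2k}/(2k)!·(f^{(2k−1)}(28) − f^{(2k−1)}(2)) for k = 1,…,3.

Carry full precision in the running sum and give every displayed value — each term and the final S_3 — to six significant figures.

Integral: ∫_2^28 ln(x) dx = 65.9154.
Endpoint term: (f(2) + f(28))/2 = (0.693147 + 3.33220)/2 = 2.01268.
So far: 67.9281.
k=1: B_{2}/(2)! × [f^{(1)}(28) − f^{(1)}(2)] = 1/12 × (0.0357143 − 0.500000) = -0.0386905.
Running total after k=1: 67.8894.
k=2: B_{4}/(4)! × [f^{(3)}(28) − f^{(3)}(2)] = −1/720 × (9.11079e-05 − 0.250000) = 0.000347096.
Running total after k=2: 67.8898.
k=3: B_{6}/(6)! × [f^{(5)}(28) − f^{(5)}(2)] = 1/30240 × (1.39451e-06 − 0.750000) = -2.48015e-05.

S_3 ≈ 67.8897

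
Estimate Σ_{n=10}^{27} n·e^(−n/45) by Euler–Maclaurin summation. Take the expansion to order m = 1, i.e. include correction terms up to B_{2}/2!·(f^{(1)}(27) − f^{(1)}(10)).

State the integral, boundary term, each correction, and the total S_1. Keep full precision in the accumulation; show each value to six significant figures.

∫_10^27 x·e^(−x/45) dx evaluates to 203.675.
Endpoint term: (f(10) + f(27))/2 = (8.00737 + 14.8179)/2 = 11.4126.
Running total after boundary: 215.088.
Correction k=1: B_{2}/2! · (f^{(1)}(27) − f^{(1)}(10)) = 1/12 · (0.219525 − 0.622796) = -0.0336059.

S_1 ≈ 215.054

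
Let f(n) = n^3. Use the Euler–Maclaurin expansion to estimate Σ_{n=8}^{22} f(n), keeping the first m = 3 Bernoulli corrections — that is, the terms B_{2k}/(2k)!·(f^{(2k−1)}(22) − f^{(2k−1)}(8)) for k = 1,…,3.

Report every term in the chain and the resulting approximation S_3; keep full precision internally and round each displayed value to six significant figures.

Integral: ∫_8^22 x^3 dx = 57540.0.
Endpoint term: (f(8) + f(22))/2 = (512.000 + 10648.0)/2 = 5580.00.
Integral + boundary = 63120.0.
Correction k=1: B_{2}/2! · (f^{(1)}(22) − f^{(1)}(8)) = 1/12 · (1452.00 − 192.000) = 105.000.
Running total after k=1: 63225.0.
Correction k=2: B_{4}/4! · (f^{(3)}(22) − f^{(3)}(8)) = −1/720 · (6.00000 − 6.00000) = 0.00000.
Running total after k=2: 63225.0.
Correction k=3: B_{6}/6! · (f^{(5)}(22) − f^{(5)}(8)) = 1/30240 · (0.00000 − 0.00000) = 0.00000.

S_3 ≈ 63225.0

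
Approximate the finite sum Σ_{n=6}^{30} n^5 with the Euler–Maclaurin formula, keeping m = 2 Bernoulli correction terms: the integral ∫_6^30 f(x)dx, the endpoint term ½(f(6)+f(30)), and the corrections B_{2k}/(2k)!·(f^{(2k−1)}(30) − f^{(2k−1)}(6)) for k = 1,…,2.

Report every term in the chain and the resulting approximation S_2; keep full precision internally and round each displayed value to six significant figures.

S_2 ≈ 1.33983e+08

Integral: ∫_6^30 x^5 dx = 1.21492e+08.
Boundary: ½(f(6) + f(30)) = ½(7776.00 + 2.43000e+07) = 1.21539e+07.
Integral + boundary = 1.33646e+08.
k=1: B_{2}/(2)! × [f^{(1)}(30) − f^{(1)}(6)] = 1/12 × (4.05000e+06 − 6480.00) = 336960.
Running total after k=1: 1.33983e+08.
k=2: B_{4}/(4)! × [f^{(3)}(30) − f^{(3)}(6)] = −1/720 × (54000.0 − 2160.00) = -72.0000.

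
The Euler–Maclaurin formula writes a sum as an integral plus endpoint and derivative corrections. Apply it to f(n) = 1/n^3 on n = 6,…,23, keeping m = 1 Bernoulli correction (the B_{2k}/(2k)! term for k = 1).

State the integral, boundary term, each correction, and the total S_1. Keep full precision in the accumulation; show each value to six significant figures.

S_1 ≈ 0.0154916

The integral term ∫_6^23 1/x^3 dx = 0.0129437.
½[f(6) + f(23)] = ½[0.00462963 + 8.21895e-05] = 0.00235591.
Integral + boundary = 0.0152996.
Correction k=1: B_{2}/2! · (f^{(1)}(23) − f^{(1)}(6)) = 1/12 · (-1.07204e-05 − (-0.00231481)) = 0.000192008.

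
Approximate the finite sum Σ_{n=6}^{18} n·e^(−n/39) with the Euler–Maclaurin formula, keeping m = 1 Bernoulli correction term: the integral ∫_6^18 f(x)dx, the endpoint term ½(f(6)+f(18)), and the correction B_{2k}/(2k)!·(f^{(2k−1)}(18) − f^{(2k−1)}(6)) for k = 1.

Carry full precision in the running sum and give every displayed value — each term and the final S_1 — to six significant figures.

The integral term ∫_6^18 x·e^(−x/39) dx = 103.558.
Boundary: ½(f(6) + f(18)) = ½(5.14442 + 11.3456) = 8.24503.
Running total after boundary: 111.803.
Correction k=1: B_{2}/2! · (f^{(1)}(18) − f^{(1)}(6)) = 1/12 · (0.339399 − 0.725496) = -0.0321747.

S_1 ≈ 111.771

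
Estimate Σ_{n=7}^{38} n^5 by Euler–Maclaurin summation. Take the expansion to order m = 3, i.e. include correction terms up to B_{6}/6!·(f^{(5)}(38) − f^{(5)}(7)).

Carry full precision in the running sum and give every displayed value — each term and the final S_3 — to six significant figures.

S_3 ≈ 5.42297e+08

The integral term ∫_7^38 x^5 dx = 5.01803e+08.
Endpoint term: (f(7) + f(38))/2 = (16807.0 + 7.92352e+07)/2 = 3.96260e+07.
So far: 5.41429e+08.
Correction k=1: B_{2}/2! · (f^{(1)}(38) − f^{(1)}(7)) = 1/12 · (1.04257e+07 − 12005.0) = 867806.
Partial sum through k=1: 5.42297e+08.
Correction k=2: B_{4}/4! · (f^{(3)}(38) − f^{(3)}(7)) = −1/720 · (86640.0 − 2940.00) = -116.250.
Partial sum through k=2: 5.42297e+08.
Correction k=3: B_{6}/6! · (f^{(5)}(38) − f^{(5)}(7)) = 1/30240 · (120.000 − 120.000) = 0.00000.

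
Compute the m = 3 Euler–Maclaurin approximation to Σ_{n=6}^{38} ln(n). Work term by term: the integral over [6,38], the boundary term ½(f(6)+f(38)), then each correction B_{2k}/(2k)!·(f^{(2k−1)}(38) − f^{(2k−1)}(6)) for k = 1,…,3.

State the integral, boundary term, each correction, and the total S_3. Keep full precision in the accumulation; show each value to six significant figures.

S_3 ≈ 98.1807

Integral: ∫_6^38 ln(x) dx = 95.4777.
Boundary: ½(f(6) + f(38)) = ½(1.79176 + 3.63759) = 2.71467.
Running total after boundary: 98.1924.
Correction k=1: B_{2}/2! · (f^{(1)}(38) − f^{(1)}(6)) = 1/12 · (0.0263158 − 0.166667) = -0.0116959.
After k=1: 98.1807.
Correction k=2: B_{4}/4! · (f^{(3)}(38) − f^{(3)}(6)) = −1/720 · (3.64485e-05 − 0.00925926) = 1.28095e-05.
After k=2: 98.1807.
Correction k=3: B_{6}/6! · (f^{(5)}(38) − f^{(5)}(6)) = 1/30240 · (3.02896e-07 − 0.00308642) = -1.02054e-07.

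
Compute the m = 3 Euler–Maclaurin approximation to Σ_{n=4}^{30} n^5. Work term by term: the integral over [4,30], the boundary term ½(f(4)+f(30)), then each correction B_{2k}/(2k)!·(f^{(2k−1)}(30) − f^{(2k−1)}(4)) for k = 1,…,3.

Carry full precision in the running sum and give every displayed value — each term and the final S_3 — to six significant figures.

S_3 ≈ 1.33987e+08

The integral term ∫_4^30 x^5 dx = 1.21499e+08.
½[f(4) + f(30)] = ½[1024.00 + 2.43000e+07] = 1.21505e+07.
Running total after boundary: 1.33650e+08.
Correction k=1: B_{2}/2! · (f^{(1)}(30) − f^{(1)}(4)) = 1/12 · (4.05000e+06 − 1280.00) = 337393.
Partial sum through k=1: 1.33987e+08.
Correction k=2: B_{4}/4! · (f^{(3)}(30) − f^{(3)}(4)) = −1/720 · (54000.0 − 960.000) = -73.6667.
Partial sum through k=2: 1.33987e+08.
Correction k=3: B_{6}/6! · (f^{(5)}(30) − f^{(5)}(4)) = 1/30240 · (120.000 − 120.000) = 0.00000.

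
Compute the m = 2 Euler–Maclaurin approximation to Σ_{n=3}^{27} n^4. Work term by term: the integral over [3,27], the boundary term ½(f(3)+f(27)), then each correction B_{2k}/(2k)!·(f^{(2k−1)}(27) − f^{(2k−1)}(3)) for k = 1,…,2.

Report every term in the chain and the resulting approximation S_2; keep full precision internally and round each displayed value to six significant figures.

S_2 ≈ 3.14204e+06

Integral: ∫_3^27 x^4 dx = 2.86973e+06.
½[f(3) + f(27)] = ½[81.0000 + 531441] = 265761.
Running total after boundary: 3.13549e+06.
Order-1 term: 1/12 · (78732.0 − 108.000) = 6552.00.
Partial sum through k=1: 3.14205e+06.
Order-2 term: −1/720 · (648.000 − 72.0000) = -0.800000.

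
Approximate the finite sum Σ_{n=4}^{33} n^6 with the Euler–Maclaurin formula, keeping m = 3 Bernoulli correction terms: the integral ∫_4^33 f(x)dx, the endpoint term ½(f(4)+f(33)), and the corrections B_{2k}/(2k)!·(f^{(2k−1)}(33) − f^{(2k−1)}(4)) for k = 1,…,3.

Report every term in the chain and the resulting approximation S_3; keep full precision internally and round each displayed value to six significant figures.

S_3 ≈ 6.75364e+09

The integral term ∫_4^33 x^6 dx = 6.08835e+09.
Boundary: ½(f(4) + f(33)) = ½(4096.00 + 1.29147e+09) = 6.45736e+08.
Integral + boundary = 6.73408e+09.
k=1: B_{2}/(2)! × [f^{(1)}(33) − f^{(1)}(4)] = 1/12 × (2.34812e+08 − 6144.00) = 1.95672e+07.
Partial sum through k=1: 6.75365e+09.
k=2: B_{4}/(4)! × [f^{(3)}(33) − f^{(3)}(4)] = −1/720 × (4.31244e+06 − 7680.00) = -5978.83.
Partial sum through k=2: 6.75364e+09.
k=3: B_{6}/(6)! × [f^{(5)}(33) − f^{(5)}(4)] = 1/30240 × (23760.0 − 2880.00) = 0.690476.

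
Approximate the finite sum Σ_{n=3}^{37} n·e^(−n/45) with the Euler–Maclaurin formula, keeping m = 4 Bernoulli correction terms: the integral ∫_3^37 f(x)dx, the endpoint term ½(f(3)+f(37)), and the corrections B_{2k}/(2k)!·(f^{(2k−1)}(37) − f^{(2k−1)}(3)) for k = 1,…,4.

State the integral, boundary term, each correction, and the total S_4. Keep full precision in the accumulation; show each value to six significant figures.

S_4 ≈ 408.577

The integral term ∫_3^37 x·e^(−x/45) dx = 399.110.
Endpoint term: (f(3) + f(37))/2 = (2.80652 + 16.2598)/2 = 9.53316.
Running total after boundary: 408.643.
Correction k=1: B_{2}/2! · (f^{(1)}(37) − f^{(1)}(3)) = 1/12 · (0.0781252 − 0.873140) = -0.0662512.
Running total after k=1: 408.577.
Correction k=2: B_{4}/4! · (f^{(3)}(37) − f^{(3)}(3)) = −1/720 · (0.000472609 − 0.00135514) = 1.22573e-06.
Running total after k=2: 408.577.
Correction k=3: B_{6}/6! · (f^{(5)}(37) − f^{(5)}(3)) = 1/30240 · (4.47722e-07 − 1.12548e-06) = -2.24126e-11.
Running total after k=3: 408.577.
Correction k=4: B_{8}/8! · (f^{(7)}(37) − f^{(7)}(3)) = −1/1209600 · (3.26942e-10 − 7.81113e-10) = 3.75472e-16.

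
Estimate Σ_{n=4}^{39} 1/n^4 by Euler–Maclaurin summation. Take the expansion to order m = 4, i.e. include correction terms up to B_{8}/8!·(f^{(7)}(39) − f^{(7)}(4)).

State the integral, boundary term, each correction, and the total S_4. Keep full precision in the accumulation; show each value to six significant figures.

Integral: ∫_4^39 1/x^4 dx = 0.00520271.
½[f(4) + f(39)] = ½[0.00390625 + 4.32257e-07] = 0.00195334.
Integral + boundary = 0.00715606.
Order-1 term: 1/12 · (-4.43340e-08 − (-0.00390625)) = 0.000325517.
After k=1: 0.00748157.
Order-2 term: −1/720 · (-8.74438e-10 − (-0.00732422)) = -1.01725e-05.
After k=2: 0.00747140.
Order-3 term: 1/30240 · (-3.21950e-11 − (-0.0256348)) = 8.47711e-07.
After k=3: 0.00747225.
Order-4 term: −1/1209600 · (-1.90503e-12 − (-0.144196)) = -1.19209e-07.

S_4 ≈ 0.00747213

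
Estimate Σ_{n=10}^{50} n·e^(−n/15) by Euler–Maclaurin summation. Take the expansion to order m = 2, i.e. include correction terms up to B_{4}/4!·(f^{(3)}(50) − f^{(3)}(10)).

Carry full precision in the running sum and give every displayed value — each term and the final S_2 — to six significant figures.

S_2 ≈ 161.187

Integral: ∫_10^50 x·e^(−x/15) dx = 157.749.
½[f(10) + f(50)] = ½[5.13417 + 1.78370] = 3.45894.
So far: 161.208.
Correction k=1: B_{2}/2! · (f^{(1)}(50) − f^{(1)}(10)) = 1/12 · (-0.0832393 − 0.171139) = -0.0211982.
After k=1: 161.187.
Correction k=2: B_{4}/4! · (f^{(3)}(50) − f^{(3)}(10)) = −1/720 · (-5.28504e-05 − 0.00532433) = 7.46830e-06.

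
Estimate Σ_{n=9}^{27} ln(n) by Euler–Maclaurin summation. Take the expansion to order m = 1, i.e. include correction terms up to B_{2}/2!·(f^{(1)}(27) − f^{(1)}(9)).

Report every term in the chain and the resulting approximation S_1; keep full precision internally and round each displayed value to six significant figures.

S_1 ≈ 53.9529

The integral term ∫_9^27 ln(x) dx = 51.2126.
Boundary: ½(f(9) + f(27)) = ½(2.19722 + 3.29584) = 2.74653.
So far: 53.9591.
Order-1 term: 1/12 · (0.0370370 − 0.111111) = -0.00617284.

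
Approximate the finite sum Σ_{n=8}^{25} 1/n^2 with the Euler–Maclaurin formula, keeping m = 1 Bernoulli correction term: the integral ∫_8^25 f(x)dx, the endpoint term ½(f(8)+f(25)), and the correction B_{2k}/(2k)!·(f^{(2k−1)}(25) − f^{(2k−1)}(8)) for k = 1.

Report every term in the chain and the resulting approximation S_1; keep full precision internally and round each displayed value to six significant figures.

S_1 ≈ 0.0939274

Integral: ∫_8^25 1/x^2 dx = 0.0850000.
Boundary: ½(f(8) + f(25)) = ½(0.0156250 + 0.00160000) = 0.00861250.
Integral + boundary = 0.0936125.
Correction k=1: B_{2}/2! · (f^{(1)}(25) − f^{(1)}(8)) = 1/12 · (-0.000128000 − (-0.00390625)) = 0.000314854.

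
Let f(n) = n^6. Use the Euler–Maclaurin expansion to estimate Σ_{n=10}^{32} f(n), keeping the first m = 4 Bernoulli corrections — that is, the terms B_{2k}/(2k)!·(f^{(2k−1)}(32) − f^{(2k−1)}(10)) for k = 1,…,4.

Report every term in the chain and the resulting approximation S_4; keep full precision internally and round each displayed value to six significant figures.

The integral term ∫_10^32 x^6 dx = 4.90711e+09.
Endpoint term: (f(10) + f(32))/2 = (1.00000e+06 + 1.07374e+09)/2 = 5.37371e+08.
Running total after boundary: 5.44448e+09.
k=1: B_{2}/(2)! × [f^{(1)}(32) − f^{(1)}(10)] = 1/12 × (2.01327e+08 − 600000) = 1.67272e+07.
After k=1: 5.46120e+09.
k=2: B_{4}/(4)! × [f^{(3)}(32) − f^{(3)}(10)] = −1/720 × (3.93216e+06 − 120000) = -5294.67.
After k=2: 5.46120e+09.
k=3: B_{6}/(6)! × [f^{(5)}(32) − f^{(5)}(10)] = 1/30240 × (23040.0 − 7200.00) = 0.523810.
After k=3: 5.46120e+09.
k=4: B_{8}/(8)! × [f^{(7)}(32) − f^{(7)}(10)] = −1/1209600 × (0.00000 − 0.00000) = 0.00000.

S_4 ≈ 5.46120e+09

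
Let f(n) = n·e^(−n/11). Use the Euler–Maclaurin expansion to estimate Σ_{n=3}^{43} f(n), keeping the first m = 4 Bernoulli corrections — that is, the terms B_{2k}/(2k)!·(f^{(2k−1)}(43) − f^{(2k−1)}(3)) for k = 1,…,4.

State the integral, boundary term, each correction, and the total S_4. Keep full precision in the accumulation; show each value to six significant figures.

S_4 ≈ 106.848

Integral: ∫_3^43 x·e^(−x/11) dx = 105.325.
½[f(3) + f(43)] = ½[2.28390 + 0.862525] = 1.57321.
Integral + boundary = 106.899.
k=1: B_{2}/(2)! × [f^{(1)}(43) − f^{(1)}(3)] = 1/12 × (-0.0583527 − 0.553673) = -0.0510021.
Running total after k=1: 106.848.
k=2: B_{4}/(4)! × [f^{(3)}(43) − f^{(3)}(3)] = −1/720 × (-0.000150704 − 0.0171593) = 2.40417e-05.
Running total after k=2: 106.848.
k=3: B_{6}/(6)! × [f^{(5)}(43) − f^{(5)}(3)] = 1/30240 × (1.49459e-06 − 0.000245808) = -8.07915e-09.
Running total after k=3: 106.848.
k=4: B_{8}/(8)! × [f^{(7)}(43) − f^{(7)}(3)] = −1/1209600 × (3.49972e-08 − 2.89094e-06) = 2.36106e-12.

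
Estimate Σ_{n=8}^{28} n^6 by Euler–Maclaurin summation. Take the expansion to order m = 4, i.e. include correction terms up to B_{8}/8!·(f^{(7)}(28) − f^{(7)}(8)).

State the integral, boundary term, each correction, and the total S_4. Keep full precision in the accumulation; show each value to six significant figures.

S_4 ≈ 2.17692e+09

Integral: ∫_8^28 x^6 dx = 1.92726e+09.
Endpoint term: (f(8) + f(28))/2 = (262144 + 4.81890e+08)/2 = 2.41076e+08.
Integral + boundary = 2.16834e+09.
k=1: B_{2}/(2)! × [f^{(1)}(28) − f^{(1)}(8)] = 1/12 × (1.03262e+08 − 196608) = 8.58880e+06.
Running total after k=1: 2.17693e+09.
k=2: B_{4}/(4)! × [f^{(3)}(28) − f^{(3)}(8)] = −1/720 × (2.63424e+06 − 61440.0) = -3573.33.
Running total after k=2: 2.17692e+09.
k=3: B_{6}/(6)! × [f^{(5)}(28) − f^{(5)}(8)] = 1/30240 × (20160.0 − 5760.00) = 0.476190.
Running total after k=3: 2.17692e+09.
k=4: B_{8}/(8)! × [f^{(7)}(28) − f^{(7)}(8)] = −1/1209600 × (0.00000 − 0.00000) = 0.00000.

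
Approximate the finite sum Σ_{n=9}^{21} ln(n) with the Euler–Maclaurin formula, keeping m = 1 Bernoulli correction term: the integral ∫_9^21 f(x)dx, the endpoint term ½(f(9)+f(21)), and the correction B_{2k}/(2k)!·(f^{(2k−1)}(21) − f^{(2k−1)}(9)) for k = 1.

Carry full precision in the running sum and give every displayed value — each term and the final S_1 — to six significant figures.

Integral: ∫_9^21 ln(x) dx = 32.1599.
½[f(9) + f(21)] = ½[2.19722 + 3.04452] = 2.62087.
So far: 34.7808.
k=1: B_{2}/(2)! × [f^{(1)}(21) − f^{(1)}(9)] = 1/12 × (0.0476190 − 0.111111) = -0.00529101.

S_1 ≈ 34.7755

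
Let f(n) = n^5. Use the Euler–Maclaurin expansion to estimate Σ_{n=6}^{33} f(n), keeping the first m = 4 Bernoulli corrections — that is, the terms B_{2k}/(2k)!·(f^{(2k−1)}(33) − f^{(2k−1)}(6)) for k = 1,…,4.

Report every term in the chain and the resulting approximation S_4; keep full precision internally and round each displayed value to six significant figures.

S_4 ≈ 2.35302e+08

The integral term ∫_6^33 x^5 dx = 2.15237e+08.
Endpoint term: (f(6) + f(33))/2 = (7776.00 + 3.91354e+07)/2 = 1.95716e+07.
Running total after boundary: 2.34808e+08.
Order-1 term: 1/12 · (5.92960e+06 − 6480.00) = 493594.
Partial sum through k=1: 2.35302e+08.
Order-2 term: −1/720 · (65340.0 − 2160.00) = -87.7500.
Partial sum through k=2: 2.35302e+08.
Order-3 term: 1/30240 · (120.000 − 120.000) = 0.00000.
Partial sum through k=3: 2.35302e+08.
Order-4 term: −1/1209600 · (0.00000 − 0.00000) = 0.00000.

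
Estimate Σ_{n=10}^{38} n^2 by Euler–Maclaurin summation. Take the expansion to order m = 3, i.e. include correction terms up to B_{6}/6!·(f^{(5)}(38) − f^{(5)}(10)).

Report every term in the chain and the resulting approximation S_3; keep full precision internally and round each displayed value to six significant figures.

∫_10^38 x^2 dx evaluates to 17957.3.
½[f(10) + f(38)] = ½[100.000 + 1444.00] = 772.000.
Running total after boundary: 18729.3.
Correction k=1: B_{2}/2! · (f^{(1)}(38) − f^{(1)}(10)) = 1/12 · (76.0000 − 20.0000) = 4.66667.
After k=1: 18734.0.
Correction k=2: B_{4}/4! · (f^{(3)}(38) − f^{(3)}(10)) = −1/720 · (0.00000 − 0.00000) = 0.00000.
After k=2: 18734.0.
Correction k=3: B_{6}/6! · (f^{(5)}(38) − f^{(5)}(10)) = 1/30240 · (0.00000 − 0.00000) = 0.00000.

S_3 ≈ 18734.0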